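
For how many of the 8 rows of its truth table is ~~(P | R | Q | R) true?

  P      Q      R       (P | R | Q | R)  ~(P | R | Q | R)  ~~(P | R | Q | R)
 True   True   True           True            False               True      
 True   True  False           True            False               True      
 True  False   True           True            False               True      
 True  False  False           True            False               True      
False   True   True           True            False               True      
False   True  False           True            False               True      
False  False   True           True            False               True      
False  False  False          False             True              False      
The formula is true on 7 of the 8 rows.

7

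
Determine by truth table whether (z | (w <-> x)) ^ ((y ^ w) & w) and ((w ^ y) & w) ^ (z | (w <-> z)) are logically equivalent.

x  y  z  w  |  φ  ψ
0  0  0  0  |  1  1
0  0  0  1  |  1  1
0  0  1  0  |  1  1
0  0  1  1  |  0  0
0  1  0  0  |  1  1
0  1  0  1  |  0  0
0  1  1  0  |  1  1
0  1  1  1  |  1  1
1  0  0  0  |  0  1
1  0  0  1  |  0  1
1  0  1  0  |  1  1
1  0  1  1  |  0  0
1  1  0  0  |  0  1
1  1  0  1  |  1  0
1  1  1  0  |  1  1
1  1  1  1  |  1  1
The columns differ at x=1, y=0, z=0, w=0 (φ=0, ψ=1), so they are not equivalent.

not equivalent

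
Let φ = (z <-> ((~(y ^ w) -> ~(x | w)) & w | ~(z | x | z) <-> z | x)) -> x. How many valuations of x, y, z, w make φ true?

x  y  z  w     (y ^ w)  ~(y ^ w)  (x | w)  ~(x | w)  (~(y ^ w) -> ~(x | w))  ((~(y ^ w) -> ~(x | w)) & w)  (z | x | z)  ~(z | x | z)  (z | x)  φ
1  1  1  1        0        1         1        0                0                          0                     1            0           1     1
1  1  1  0        1        0         1        0                1                          0                     1            0           1     1
1  1  0  1        0        1         1        0                0                          0                     1            0           1     1
1  1  0  0        1        0         1        0                1                          0                     1            0           1     1
1  0  1  1        1        0         1        0                1                          1                     1            0           1     1
1  0  1  0        0        1         1        0                0                          0                     1            0           1     1
1  0  0  1        1        0         1        0                1                          1                     1            0           1     1
1  0  0  0        0        1         1        0                0                          0                     1            0           1     1
0  1  1  1        0        1         1        0                0                          0                     1            0           1     1
0  1  1  0        1        0         0        1                1                          0                     1            0           1     1
0  1  0  1        0        1         1        0                0                          0                     0            1           0     0
0  1  0  0        1        0         0        1                1                          0                     0            1           0     0
0  0  1  1        1        0         1        0                1                          1                     1            0           1     0
0  0  1  0        0        1         0        1                1                          0                     1            0           1     1
0  0  0  1        1        0         1        0                1                          1                     0            1           0     0
0  0  0  0        0        1         0        1                1                          0                     0            1           0     0
The formula is true on 11 of the 16 rows.

11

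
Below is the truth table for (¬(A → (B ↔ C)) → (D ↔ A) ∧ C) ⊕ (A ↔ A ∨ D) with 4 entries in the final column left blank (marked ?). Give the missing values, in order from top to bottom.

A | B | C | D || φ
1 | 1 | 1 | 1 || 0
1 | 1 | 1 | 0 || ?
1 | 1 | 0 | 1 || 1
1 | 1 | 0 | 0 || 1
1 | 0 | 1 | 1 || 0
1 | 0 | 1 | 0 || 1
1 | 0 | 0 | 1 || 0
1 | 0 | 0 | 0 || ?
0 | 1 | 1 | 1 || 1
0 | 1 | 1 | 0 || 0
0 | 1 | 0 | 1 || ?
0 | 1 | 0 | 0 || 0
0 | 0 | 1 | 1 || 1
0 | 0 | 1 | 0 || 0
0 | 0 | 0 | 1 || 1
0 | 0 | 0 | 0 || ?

0, 0, 1, 0

Row A=1, B=1, C=1, D=0: (¬(A → (B ↔ C)) → (D ↔ A) ∧ C) = 1, (A ↔ A ∨ D) = 1, so the formula = 0.
Row A=1, B=0, C=0, D=0: (¬(A → (B ↔ C)) → (D ↔ A) ∧ C) = 1, (A ↔ A ∨ D) = 1, so the formula = 0.
Row A=0, B=1, C=0, D=1: (¬(A → (B ↔ C)) → (D ↔ A) ∧ C) = 1, (A ↔ A ∨ D) = 0, so the formula = 1.
Row A=0, B=0, C=0, D=0: (¬(A → (B ↔ C)) → (D ↔ A) ∧ C) = 1, (A ↔ A ∨ D) = 1, so the formula = 0.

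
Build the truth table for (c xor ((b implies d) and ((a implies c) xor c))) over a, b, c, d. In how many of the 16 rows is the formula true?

11

a  b  c  d  |  (b implies d)  (a implies c)  ((a implies c) xor c)  φ
1  1  1  1  |        1              1                  0            1
1  1  1  0  |        0              1                  0            1
1  1  0  1  |        1              0                  0            0
1  1  0  0  |        0              0                  0            0
1  0  1  1  |        1              1                  0            1
1  0  1  0  |        1              1                  0            1
1  0  0  1  |        1              0                  0            0
1  0  0  0  |        1              0                  0            0
0  1  1  1  |        1              1                  0            1
0  1  1  0  |        0              1                  0            1
0  1  0  1  |        1              1                  1            1
0  1  0  0  |        0              1                  1            0
0  0  1  1  |        1              1                  0            1
0  0  1  0  |        1              1                  0            1
0  0  0  1  |        1              1                  1            1
0  0  0  0  |        1              1                  1            1
The formula is true on 11 of the 16 rows.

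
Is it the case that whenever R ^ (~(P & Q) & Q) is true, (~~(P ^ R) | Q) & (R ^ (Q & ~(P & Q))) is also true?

no

P  Q  R  |  φ  ψ
F  F  F  |  F  F
F  F  T  |  T  T
F  T  F  |  T  T
F  T  T  |  F  F
T  F  F  |  F  F
T  F  T  |  T  F
T  T  F  |  F  F
T  T  T  |  T  T
At P=T, Q=F, R=T we have φ true but ψ false, so φ does not entail ψ.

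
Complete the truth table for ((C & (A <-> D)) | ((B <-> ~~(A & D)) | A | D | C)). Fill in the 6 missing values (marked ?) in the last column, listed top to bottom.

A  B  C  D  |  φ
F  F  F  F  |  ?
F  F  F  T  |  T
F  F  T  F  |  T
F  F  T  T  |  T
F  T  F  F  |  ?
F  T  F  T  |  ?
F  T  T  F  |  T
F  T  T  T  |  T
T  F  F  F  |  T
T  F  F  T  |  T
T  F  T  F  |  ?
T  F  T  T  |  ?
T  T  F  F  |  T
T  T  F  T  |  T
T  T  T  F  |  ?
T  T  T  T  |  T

T, F, T, T, T, T

Row A=F, B=F, C=F, D=F: (C & (A <-> D)) = F, ((B <-> ~~(A & D)) | A | D | C) = T, so the formula = T.
Row A=F, B=T, C=F, D=F: (C & (A <-> D)) = F, ((B <-> ~~(A & D)) | A | D | C) = F, so the formula = F.
Row A=F, B=T, C=F, D=T: (C & (A <-> D)) = F, ((B <-> ~~(A & D)) | A | D | C) = T, so the formula = T.
Row A=T, B=F, C=T, D=F: (C & (A <-> D)) = F, ((B <-> ~~(A & D)) | A | D | C) = T, so the formula = T.
Row A=T, B=F, C=T, D=T: (C & (A <-> D)) = T, ((B <-> ~~(A & D)) | A | D | C) = T, so the formula = T.
Row A=T, B=T, C=T, D=F: (C & (A <-> D)) = F, ((B <-> ~~(A & D)) | A | D | C) = T, so the formula = T.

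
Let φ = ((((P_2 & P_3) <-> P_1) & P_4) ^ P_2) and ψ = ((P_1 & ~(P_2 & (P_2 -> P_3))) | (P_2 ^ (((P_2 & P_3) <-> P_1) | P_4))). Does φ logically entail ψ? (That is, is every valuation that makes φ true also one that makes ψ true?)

P_1 | P_2 | P_3 | P_4 || φ | ψ
 1  |  1  |  1  |  1  || 0 | 0
 1  |  1  |  1  |  0  || 1 | 0
 1  |  1  |  0  |  1  || 1 | 1
 1  |  1  |  0  |  0  || 1 | 1
 1  |  0  |  1  |  1  || 0 | 1
 1  |  0  |  1  |  0  || 0 | 1
 1  |  0  |  0  |  1  || 0 | 1
 1  |  0  |  0  |  0  || 0 | 1
 0  |  1  |  1  |  1  || 1 | 0
 0  |  1  |  1  |  0  || 1 | 1
 0  |  1  |  0  |  1  || 0 | 0
 0  |  1  |  0  |  0  || 1 | 0
 0  |  0  |  1  |  1  || 1 | 1
 0  |  0  |  1  |  0  || 0 | 1
 0  |  0  |  0  |  1  || 1 | 1
 0  |  0  |  0  |  0  || 0 | 1
At P_1=1, P_2=1, P_3=1, P_4=0 we have φ true but ψ false, so φ does not entail ψ.

no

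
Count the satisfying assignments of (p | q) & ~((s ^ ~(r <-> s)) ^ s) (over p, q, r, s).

6

p  q  r  s  |  φ
T  T  T  T  |  T
T  T  T  F  |  F
T  T  F  T  |  F
T  T  F  F  |  T
T  F  T  T  |  T
T  F  T  F  |  F
T  F  F  T  |  F
T  F  F  F  |  T
F  T  T  T  |  T
F  T  T  F  |  F
F  T  F  T  |  F
F  T  F  F  |  T
F  F  T  T  |  F
F  F  T  F  |  F
F  F  F  T  |  F
F  F  F  F  |  F
The formula is true on 6 of the 16 rows.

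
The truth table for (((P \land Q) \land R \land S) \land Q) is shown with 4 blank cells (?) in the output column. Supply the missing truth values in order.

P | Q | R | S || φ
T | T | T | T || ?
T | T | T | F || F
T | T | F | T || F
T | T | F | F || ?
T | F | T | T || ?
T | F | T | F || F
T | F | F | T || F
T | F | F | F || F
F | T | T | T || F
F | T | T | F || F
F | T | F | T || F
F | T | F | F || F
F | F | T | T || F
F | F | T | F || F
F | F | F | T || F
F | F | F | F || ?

T, F, F, F

Row P=T, Q=T, R=T, S=T: ((P \land Q) \land R \land S) = T, so the formula = T.
Row P=T, Q=T, R=F, S=F: ((P \land Q) \land R \land S) = F, so the formula = F.
Row P=T, Q=F, R=T, S=T: ((P \land Q) \land R \land S) = F, so the formula = F.
Row P=F, Q=F, R=F, S=F: ((P \land Q) \land R \land S) = F, so the formula = F.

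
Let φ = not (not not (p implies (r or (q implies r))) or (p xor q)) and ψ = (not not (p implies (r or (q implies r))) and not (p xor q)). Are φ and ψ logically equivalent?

p | q | r || φ | ψ
1 | 1 | 1 || 0 | 1
1 | 1 | 0 || 1 | 0
1 | 0 | 1 || 0 | 0
1 | 0 | 0 || 0 | 0
0 | 1 | 1 || 0 | 0
0 | 1 | 0 || 0 | 0
0 | 0 | 1 || 0 | 1
0 | 0 | 0 || 0 | 1
The columns differ at p=1, q=1, r=1 (φ=0, ψ=1), so they are not equivalent.

not equivalent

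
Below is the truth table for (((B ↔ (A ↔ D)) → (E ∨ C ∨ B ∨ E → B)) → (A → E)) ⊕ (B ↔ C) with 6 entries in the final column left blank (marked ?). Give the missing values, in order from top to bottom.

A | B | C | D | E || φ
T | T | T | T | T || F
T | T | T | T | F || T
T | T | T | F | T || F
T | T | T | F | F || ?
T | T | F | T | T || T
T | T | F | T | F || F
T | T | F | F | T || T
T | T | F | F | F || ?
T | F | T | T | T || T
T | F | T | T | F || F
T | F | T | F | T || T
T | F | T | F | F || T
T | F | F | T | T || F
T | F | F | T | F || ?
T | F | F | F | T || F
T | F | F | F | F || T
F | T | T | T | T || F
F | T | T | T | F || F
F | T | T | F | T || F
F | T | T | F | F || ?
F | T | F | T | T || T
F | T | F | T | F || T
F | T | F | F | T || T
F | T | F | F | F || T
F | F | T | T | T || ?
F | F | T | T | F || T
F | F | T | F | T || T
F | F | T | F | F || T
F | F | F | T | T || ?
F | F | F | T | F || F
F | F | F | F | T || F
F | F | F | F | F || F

Row A=T, B=T, C=T, D=F, E=F: (((B ↔ (A ↔ D)) → (E ∨ C ∨ B ∨ E → B)) → (A → E)) = F, (B ↔ C) = T, so the formula = T.
Row A=T, B=T, C=F, D=F, E=F: (((B ↔ (A ↔ D)) → (E ∨ C ∨ B ∨ E → B)) → (A → E)) = F, (B ↔ C) = F, so the formula = F.
Row A=T, B=F, C=F, D=T, E=F: (((B ↔ (A ↔ D)) → (E ∨ C ∨ B ∨ E → B)) → (A → E)) = F, (B ↔ C) = T, so the formula = T.
Row A=F, B=T, C=T, D=F, E=F: (((B ↔ (A ↔ D)) → (E ∨ C ∨ B ∨ E → B)) → (A → E)) = T, (B ↔ C) = T, so the formula = F.
Row A=F, B=F, C=T, D=T, E=T: (((B ↔ (A ↔ D)) → (E ∨ C ∨ B ∨ E → B)) → (A → E)) = T, (B ↔ C) = F, so the formula = T.
Row A=F, B=F, C=F, D=T, E=T: (((B ↔ (A ↔ D)) → (E ∨ C ∨ B ∨ E → B)) → (A → E)) = T, (B ↔ C) = T, so the formula = F.

T, F, T, F, T, F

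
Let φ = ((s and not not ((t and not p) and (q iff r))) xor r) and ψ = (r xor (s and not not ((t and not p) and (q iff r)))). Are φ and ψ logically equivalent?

equivalent

p | q | r | s | t | φ | ψ
- | - | - | - | - | - | -
1 | 1 | 1 | 1 | 1 | 1 | 1
1 | 1 | 1 | 1 | 0 | 1 | 1
1 | 1 | 1 | 0 | 1 | 1 | 1
1 | 1 | 1 | 0 | 0 | 1 | 1
1 | 1 | 0 | 1 | 1 | 0 | 0
1 | 1 | 0 | 1 | 0 | 0 | 0
1 | 1 | 0 | 0 | 1 | 0 | 0
1 | 1 | 0 | 0 | 0 | 0 | 0
1 | 0 | 1 | 1 | 1 | 1 | 1
1 | 0 | 1 | 1 | 0 | 1 | 1
1 | 0 | 1 | 0 | 1 | 1 | 1
1 | 0 | 1 | 0 | 0 | 1 | 1
1 | 0 | 0 | 1 | 1 | 0 | 0
1 | 0 | 0 | 1 | 0 | 0 | 0
1 | 0 | 0 | 0 | 1 | 0 | 0
1 | 0 | 0 | 0 | 0 | 0 | 0
0 | 1 | 1 | 1 | 1 | 0 | 0
0 | 1 | 1 | 1 | 0 | 1 | 1
0 | 1 | 1 | 0 | 1 | 1 | 1
0 | 1 | 1 | 0 | 0 | 1 | 1
0 | 1 | 0 | 1 | 1 | 0 | 0
0 | 1 | 0 | 1 | 0 | 0 | 0
0 | 1 | 0 | 0 | 1 | 0 | 0
0 | 1 | 0 | 0 | 0 | 0 | 0
0 | 0 | 1 | 1 | 1 | 1 | 1
0 | 0 | 1 | 1 | 0 | 1 | 1
0 | 0 | 1 | 0 | 1 | 1 | 1
0 | 0 | 1 | 0 | 0 | 1 | 1
0 | 0 | 0 | 1 | 1 | 1 | 1
0 | 0 | 0 | 1 | 0 | 0 | 0
0 | 0 | 0 | 0 | 1 | 0 | 0
0 | 0 | 0 | 0 | 0 | 0 | 0
The columns for φ and ψ agree on every row, so they are logically equivalent.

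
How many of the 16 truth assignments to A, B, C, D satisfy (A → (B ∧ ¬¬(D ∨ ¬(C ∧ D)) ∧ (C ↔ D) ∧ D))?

A | B | C | D || φ
T | T | T | T || T
T | T | T | F || F
T | T | F | T || F
T | T | F | F || F
T | F | T | T || F
T | F | T | F || F
T | F | F | T || F
T | F | F | F || F
F | T | T | T || T
F | T | T | F || T
F | T | F | T || T
F | T | F | F || T
F | F | T | T || T
F | F | T | F || T
F | F | F | T || T
F | F | F | F || T
The formula is true on 9 of the 16 rows.

9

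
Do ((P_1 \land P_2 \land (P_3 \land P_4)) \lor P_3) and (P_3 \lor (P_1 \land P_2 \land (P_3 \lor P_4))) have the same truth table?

P_1 | P_2 | P_3 | P_4 || φ | ψ
 T  |  T  |  T  |  T  || T | T
 T  |  T  |  T  |  F  || T | T
 T  |  T  |  F  |  T  || F | T
 T  |  T  |  F  |  F  || F | F
 T  |  F  |  T  |  T  || T | T
 T  |  F  |  T  |  F  || T | T
 T  |  F  |  F  |  T  || F | F
 T  |  F  |  F  |  F  || F | F
 F  |  T  |  T  |  T  || T | T
 F  |  T  |  T  |  F  || T | T
 F  |  T  |  F  |  T  || F | F
 F  |  T  |  F  |  F  || F | F
 F  |  F  |  T  |  T  || T | T
 F  |  F  |  T  |  F  || T | T
 F  |  F  |  F  |  T  || F | F
 F  |  F  |  F  |  F  || F | F
The columns differ at P_1=T, P_2=T, P_3=F, P_4=T (φ=F, ψ=T), so they are not equivalent.

not equivalent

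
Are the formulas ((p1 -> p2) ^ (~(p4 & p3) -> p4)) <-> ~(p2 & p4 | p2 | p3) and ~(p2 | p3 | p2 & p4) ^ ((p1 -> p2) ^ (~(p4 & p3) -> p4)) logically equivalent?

not equivalent

  p1  |   p2  |   p3  |   p4  ||   φ   |   ψ  
 True |  True |  True |  True ||  True | False
 True |  True |  True | False || False |  True
 True |  True | False |  True ||  True | False
 True |  True | False | False || False |  True
 True | False |  True |  True || False |  True
 True | False |  True | False ||  True | False
 True | False | False |  True ||  True | False
 True | False | False | False || False |  True
False |  True |  True |  True ||  True | False
False |  True |  True | False || False |  True
False |  True | False |  True ||  True | False
False |  True | False | False || False |  True
False | False |  True |  True ||  True | False
False | False |  True | False || False |  True
False | False | False |  True || False |  True
False | False | False | False ||  True | False
The columns differ at p1=True, p2=True, p3=True, p4=True (φ=True, ψ=False), so they are not equivalent.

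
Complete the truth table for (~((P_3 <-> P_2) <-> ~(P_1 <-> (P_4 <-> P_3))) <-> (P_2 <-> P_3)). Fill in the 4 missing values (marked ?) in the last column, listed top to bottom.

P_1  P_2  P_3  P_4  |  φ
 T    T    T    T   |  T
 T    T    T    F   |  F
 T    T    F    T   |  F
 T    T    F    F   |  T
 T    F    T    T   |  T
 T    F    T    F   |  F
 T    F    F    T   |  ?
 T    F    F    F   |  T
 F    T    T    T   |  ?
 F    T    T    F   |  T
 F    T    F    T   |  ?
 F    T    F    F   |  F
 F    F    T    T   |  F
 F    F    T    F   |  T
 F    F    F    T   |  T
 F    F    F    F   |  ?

F, F, T, F

Row P_1=T, P_2=F, P_3=F, P_4=T: ~((P_3 <-> P_2) <-> ~(P_1 <-> (P_4 <-> P_3))) = F, (P_2 <-> P_3) = T, so the formula = F.
Row P_1=F, P_2=T, P_3=T, P_4=T: ~((P_3 <-> P_2) <-> ~(P_1 <-> (P_4 <-> P_3))) = F, (P_2 <-> P_3) = T, so the formula = F.
Row P_1=F, P_2=T, P_3=F, P_4=T: ~((P_3 <-> P_2) <-> ~(P_1 <-> (P_4 <-> P_3))) = F, (P_2 <-> P_3) = F, so the formula = T.
Row P_1=F, P_2=F, P_3=F, P_4=F: ~((P_3 <-> P_2) <-> ~(P_1 <-> (P_4 <-> P_3))) = F, (P_2 <-> P_3) = T, so the formula = F.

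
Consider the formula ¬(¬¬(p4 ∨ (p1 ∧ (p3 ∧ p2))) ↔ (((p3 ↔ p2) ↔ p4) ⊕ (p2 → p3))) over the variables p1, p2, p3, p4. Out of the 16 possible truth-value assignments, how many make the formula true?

11

  p1  |   p2  |   p3  |   p4  ||   φ  
 True |  True |  True |  True ||  True
 True |  True |  True | False || False
 True |  True | False |  True ||  True
 True |  True | False | False ||  True
 True | False |  True |  True || False
 True | False |  True | False || False
 True | False | False |  True ||  True
 True | False | False | False ||  True
False |  True |  True |  True ||  True
False |  True |  True | False ||  True
False |  True | False |  True ||  True
False |  True | False | False ||  True
False | False |  True |  True || False
False | False |  True | False || False
False | False | False |  True ||  True
False | False | False | False ||  True
The formula is true on 11 of the 16 rows.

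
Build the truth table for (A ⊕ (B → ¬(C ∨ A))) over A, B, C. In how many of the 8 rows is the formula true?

5

  A      B      C    |  (C ∨ A)  ¬(C ∨ A)  (B → ¬(C ∨ A))  (A ⊕ (B → ¬(C ∨ A)))
 True   True   True  |    True    False        False               True        
 True   True  False  |    True    False        False               True        
 True  False   True  |    True    False         True              False        
 True  False  False  |    True    False         True              False        
False   True   True  |    True    False        False              False        
False   True  False  |   False     True         True               True        
False  False   True  |    True    False         True               True        
False  False  False  |   False     True         True               True        
The formula is true on 5 of the 8 rows.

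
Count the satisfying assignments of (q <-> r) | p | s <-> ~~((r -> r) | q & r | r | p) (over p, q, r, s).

14

p | q | r | s || φ
T | T | T | T || T
T | T | T | F || T
T | T | F | T || T
T | T | F | F || T
T | F | T | T || T
T | F | T | F || T
T | F | F | T || T
T | F | F | F || T
F | T | T | T || T
F | T | T | F || T
F | T | F | T || T
F | T | F | F || F
F | F | T | T || T
F | F | T | F || F
F | F | F | T || T
F | F | F | F || T
The formula is true on 14 of the 16 rows.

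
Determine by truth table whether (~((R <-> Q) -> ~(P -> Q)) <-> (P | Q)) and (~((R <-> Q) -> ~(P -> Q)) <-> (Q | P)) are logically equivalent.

equivalent

P | Q | R | φ | ψ
- | - | - | - | -
0 | 0 | 0 | 0 | 0
0 | 0 | 1 | 1 | 1
0 | 1 | 0 | 0 | 0
0 | 1 | 1 | 1 | 1
1 | 0 | 0 | 0 | 0
1 | 0 | 1 | 0 | 0
1 | 1 | 0 | 0 | 0
1 | 1 | 1 | 1 | 1
The columns for φ and ψ agree on every row, so they are logically equivalent.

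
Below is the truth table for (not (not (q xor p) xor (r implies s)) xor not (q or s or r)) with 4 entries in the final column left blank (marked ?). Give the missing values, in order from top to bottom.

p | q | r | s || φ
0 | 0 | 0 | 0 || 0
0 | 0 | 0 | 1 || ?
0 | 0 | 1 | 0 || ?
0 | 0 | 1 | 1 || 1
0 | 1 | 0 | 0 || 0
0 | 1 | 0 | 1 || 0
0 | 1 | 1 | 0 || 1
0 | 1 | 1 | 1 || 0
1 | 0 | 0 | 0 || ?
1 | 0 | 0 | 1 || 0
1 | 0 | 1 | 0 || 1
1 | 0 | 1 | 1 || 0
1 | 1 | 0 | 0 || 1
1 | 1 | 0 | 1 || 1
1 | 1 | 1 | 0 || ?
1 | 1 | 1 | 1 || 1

1, 0, 1, 0

Row p=0, q=0, r=0, s=1: not (not (q xor p) xor (r implies s)) = 1, not (q or s or r) = 0, so the formula = 1.
Row p=0, q=0, r=1, s=0: not (not (q xor p) xor (r implies s)) = 0, not (q or s or r) = 0, so the formula = 0.
Row p=1, q=0, r=0, s=0: not (not (q xor p) xor (r implies s)) = 0, not (q or s or r) = 1, so the formula = 1.
Row p=1, q=1, r=1, s=0: not (not (q xor p) xor (r implies s)) = 0, not (q or s or r) = 0, so the formula = 0.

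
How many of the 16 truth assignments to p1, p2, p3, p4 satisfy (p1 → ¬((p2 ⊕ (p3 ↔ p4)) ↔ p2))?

12

p1 | p2 | p3 | p4 | φ
-- | -- | -- | -- | -
T  | T  | T  | T  | T
T  | T  | T  | F  | F
T  | T  | F  | T  | F
T  | T  | F  | F  | T
T  | F  | T  | T  | T
T  | F  | T  | F  | F
T  | F  | F  | T  | F
T  | F  | F  | F  | T
F  | T  | T  | T  | T
F  | T  | T  | F  | T
F  | T  | F  | T  | T
F  | T  | F  | F  | T
F  | F  | T  | T  | T
F  | F  | T  | F  | T
F  | F  | F  | T  | T
F  | F  | F  | F  | T
The formula is true on 12 of the 16 rows.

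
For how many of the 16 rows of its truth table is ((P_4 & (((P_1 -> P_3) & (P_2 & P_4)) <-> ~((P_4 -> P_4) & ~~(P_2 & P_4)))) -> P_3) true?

P_1 | P_2 | P_3 | P_4 | φ
--- | --- | --- | --- | -
 T  |  T  |  T  |  T  | T
 T  |  T  |  T  |  F  | T
 T  |  T  |  F  |  T  | F
 T  |  T  |  F  |  F  | T
 T  |  F  |  T  |  T  | T
 T  |  F  |  T  |  F  | T
 T  |  F  |  F  |  T  | T
 T  |  F  |  F  |  F  | T
 F  |  T  |  T  |  T  | T
 F  |  T  |  T  |  F  | T
 F  |  T  |  F  |  T  | T
 F  |  T  |  F  |  F  | T
 F  |  F  |  T  |  T  | T
 F  |  F  |  T  |  F  | T
 F  |  F  |  F  |  T  | T
 F  |  F  |  F  |  F  | T
The formula is true on 15 of the 16 rows.

15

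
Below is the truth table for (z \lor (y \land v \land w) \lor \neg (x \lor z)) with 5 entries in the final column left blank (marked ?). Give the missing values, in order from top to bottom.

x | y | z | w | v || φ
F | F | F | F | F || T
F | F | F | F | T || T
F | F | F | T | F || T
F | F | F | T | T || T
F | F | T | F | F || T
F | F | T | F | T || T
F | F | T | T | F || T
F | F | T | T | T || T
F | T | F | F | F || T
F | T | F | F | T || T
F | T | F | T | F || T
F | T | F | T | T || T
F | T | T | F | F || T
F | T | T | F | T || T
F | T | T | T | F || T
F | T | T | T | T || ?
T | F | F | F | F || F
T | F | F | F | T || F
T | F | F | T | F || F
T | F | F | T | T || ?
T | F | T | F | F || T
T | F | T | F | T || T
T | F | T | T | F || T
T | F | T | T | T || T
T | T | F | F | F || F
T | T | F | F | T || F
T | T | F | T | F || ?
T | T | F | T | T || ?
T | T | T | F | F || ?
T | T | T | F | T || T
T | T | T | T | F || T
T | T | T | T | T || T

Row x=F, y=T, z=T, w=T, v=T: (y \land v \land w) = T, \neg (x \lor z) = F, so the formula = T.
Row x=T, y=F, z=F, w=T, v=T: (y \land v \land w) = F, \neg (x \lor z) = F, so the formula = F.
Row x=T, y=T, z=F, w=T, v=F: (y \land v \land w) = F, \neg (x \lor z) = F, so the formula = F.
Row x=T, y=T, z=F, w=T, v=T: (y \land v \land w) = T, \neg (x \lor z) = F, so the formula = T.
Row x=T, y=T, z=T, w=F, v=F: (y \land v \land w) = F, \neg (x \lor z) = F, so the formula = T.

T, F, F, T, T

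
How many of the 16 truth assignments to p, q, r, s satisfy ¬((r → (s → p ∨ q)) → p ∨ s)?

p | q | r | s || (p ∨ q) | (s → (p ∨ q)) | (r → (s → (p ∨ q))) | (p ∨ s) | ¬((r → (s → (p ∨ q))) → (p ∨ s))
1 | 1 | 1 | 1 ||    1    |       1       |          1          |    1    |                0                
1 | 1 | 1 | 0 ||    1    |       1       |          1          |    1    |                0                
1 | 1 | 0 | 1 ||    1    |       1       |          1          |    1    |                0                
1 | 1 | 0 | 0 ||    1    |       1       |          1          |    1    |                0                
1 | 0 | 1 | 1 ||    1    |       1       |          1          |    1    |                0                
1 | 0 | 1 | 0 ||    1    |       1       |          1          |    1    |                0                
1 | 0 | 0 | 1 ||    1    |       1       |          1          |    1    |                0                
1 | 0 | 0 | 0 ||    1    |       1       |          1          |    1    |                0                
0 | 1 | 1 | 1 ||    1    |       1       |          1          |    1    |                0                
0 | 1 | 1 | 0 ||    1    |       1       |          1          |    0    |                1                
0 | 1 | 0 | 1 ||    1    |       1       |          1          |    1    |                0                
0 | 1 | 0 | 0 ||    1    |       1       |          1          |    0    |                1                
0 | 0 | 1 | 1 ||    0    |       0       |          0          |    1    |                0                
0 | 0 | 1 | 0 ||    0    |       1       |          1          |    0    |                1                
0 | 0 | 0 | 1 ||    0    |       0       |          1          |    1    |                0                
0 | 0 | 0 | 0 ||    0    |       1       |          1          |    0    |                1                
The formula is true on 4 of the 16 rows.

4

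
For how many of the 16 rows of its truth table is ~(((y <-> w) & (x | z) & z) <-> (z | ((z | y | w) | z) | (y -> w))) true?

12

x | y | z | w || φ
T | T | T | T || F
T | T | T | F || T
T | T | F | T || T
T | T | F | F || T
T | F | T | T || T
T | F | T | F || F
T | F | F | T || T
T | F | F | F || T
F | T | T | T || F
F | T | T | F || T
F | T | F | T || T
F | T | F | F || T
F | F | T | T || T
F | F | T | F || F
F | F | F | T || T
F | F | F | F || T
The formula is true on 12 of the 16 rows.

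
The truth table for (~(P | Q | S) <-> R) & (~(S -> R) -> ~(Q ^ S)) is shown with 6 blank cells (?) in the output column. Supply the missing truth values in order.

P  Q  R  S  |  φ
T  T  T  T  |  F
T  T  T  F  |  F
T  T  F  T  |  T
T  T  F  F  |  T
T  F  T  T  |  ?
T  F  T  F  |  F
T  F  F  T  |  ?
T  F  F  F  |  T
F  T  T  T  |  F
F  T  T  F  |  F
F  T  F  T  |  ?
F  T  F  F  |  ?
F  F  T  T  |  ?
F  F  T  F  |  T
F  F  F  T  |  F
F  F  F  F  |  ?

F, F, T, T, F, F

Row P=T, Q=F, R=T, S=T: (~(P | Q | S) <-> R) = F, (~(S -> R) -> ~(Q ^ S)) = T, so the formula = F.
Row P=T, Q=F, R=F, S=T: (~(P | Q | S) <-> R) = T, (~(S -> R) -> ~(Q ^ S)) = F, so the formula = F.
Row P=F, Q=T, R=F, S=T: (~(P | Q | S) <-> R) = T, (~(S -> R) -> ~(Q ^ S)) = T, so the formula = T.
Row P=F, Q=T, R=F, S=F: (~(P | Q | S) <-> R) = T, (~(S -> R) -> ~(Q ^ S)) = T, so the formula = T.
Row P=F, Q=F, R=T, S=T: (~(P | Q | S) <-> R) = F, (~(S -> R) -> ~(Q ^ S)) = T, so the formula = F.
Row P=F, Q=F, R=F, S=F: (~(P | Q | S) <-> R) = F, (~(S -> R) -> ~(Q ^ S)) = T, so the formula = F.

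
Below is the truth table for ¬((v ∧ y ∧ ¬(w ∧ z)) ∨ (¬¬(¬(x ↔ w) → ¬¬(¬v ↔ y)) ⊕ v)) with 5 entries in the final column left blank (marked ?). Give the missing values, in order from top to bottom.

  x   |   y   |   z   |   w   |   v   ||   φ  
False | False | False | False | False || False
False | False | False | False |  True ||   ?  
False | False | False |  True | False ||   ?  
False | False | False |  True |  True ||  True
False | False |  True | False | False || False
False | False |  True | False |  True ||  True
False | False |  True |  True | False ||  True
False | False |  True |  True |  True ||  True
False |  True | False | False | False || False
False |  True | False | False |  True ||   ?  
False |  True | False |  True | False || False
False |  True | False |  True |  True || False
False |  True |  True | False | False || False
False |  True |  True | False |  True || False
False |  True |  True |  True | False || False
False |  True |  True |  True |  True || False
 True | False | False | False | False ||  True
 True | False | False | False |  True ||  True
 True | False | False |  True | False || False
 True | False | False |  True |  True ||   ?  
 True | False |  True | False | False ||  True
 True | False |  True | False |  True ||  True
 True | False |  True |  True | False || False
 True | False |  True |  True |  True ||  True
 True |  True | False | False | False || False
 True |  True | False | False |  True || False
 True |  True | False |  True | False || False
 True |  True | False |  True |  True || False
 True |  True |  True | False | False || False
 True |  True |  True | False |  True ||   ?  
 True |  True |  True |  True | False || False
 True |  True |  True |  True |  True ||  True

True, True, False, True, False

Row x=False, y=False, z=False, w=False, v=True: (v ∧ y ∧ ¬(w ∧ z)) = False, (¬¬(¬(x ↔ w) → ¬¬(¬v ↔ y)) ⊕ v) = False, ((v ∧ y ∧ ¬(w ∧ z)) ∨ (¬¬(¬(x ↔ w) → ¬¬(¬v ↔ y)) ⊕ v)) = False, so the formula = True.
Row x=False, y=False, z=False, w=True, v=False: (v ∧ y ∧ ¬(w ∧ z)) = False, (¬¬(¬(x ↔ w) → ¬¬(¬v ↔ y)) ⊕ v) = False, ((v ∧ y ∧ ¬(w ∧ z)) ∨ (¬¬(¬(x ↔ w) → ¬¬(¬v ↔ y)) ⊕ v)) = False, so the formula = True.
Row x=False, y=True, z=False, w=False, v=True: (v ∧ y ∧ ¬(w ∧ z)) = True, (¬¬(¬(x ↔ w) → ¬¬(¬v ↔ y)) ⊕ v) = False, ((v ∧ y ∧ ¬(w ∧ z)) ∨ (¬¬(¬(x ↔ w) → ¬¬(¬v ↔ y)) ⊕ v)) = True, so the formula = False.
Row x=True, y=False, z=False, w=True, v=True: (v ∧ y ∧ ¬(w ∧ z)) = False, (¬¬(¬(x ↔ w) → ¬¬(¬v ↔ y)) ⊕ v) = False, ((v ∧ y ∧ ¬(w ∧ z)) ∨ (¬¬(¬(x ↔ w) → ¬¬(¬v ↔ y)) ⊕ v)) = False, so the formula = True.
Row x=True, y=True, z=True, w=False, v=True: (v ∧ y ∧ ¬(w ∧ z)) = True, (¬¬(¬(x ↔ w) → ¬¬(¬v ↔ y)) ⊕ v) = True, ((v ∧ y ∧ ¬(w ∧ z)) ∨ (¬¬(¬(x ↔ w) → ¬¬(¬v ↔ y)) ⊕ v)) = True, so the formula = False.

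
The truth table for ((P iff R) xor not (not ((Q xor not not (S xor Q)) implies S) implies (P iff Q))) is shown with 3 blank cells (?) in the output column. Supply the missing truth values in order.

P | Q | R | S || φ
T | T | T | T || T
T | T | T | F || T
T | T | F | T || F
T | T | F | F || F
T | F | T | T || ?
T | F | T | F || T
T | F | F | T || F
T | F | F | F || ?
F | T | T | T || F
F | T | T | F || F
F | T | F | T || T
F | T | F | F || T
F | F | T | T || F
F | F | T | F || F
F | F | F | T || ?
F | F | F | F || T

Row P=T, Q=F, R=T, S=T: (P iff R) = T, not (not ((Q xor not not (S xor Q)) implies S) implies (P iff Q)) = F, so the formula = T.
Row P=T, Q=F, R=F, S=F: (P iff R) = F, not (not ((Q xor not not (S xor Q)) implies S) implies (P iff Q)) = F, so the formula = F.
Row P=F, Q=F, R=F, S=T: (P iff R) = T, not (not ((Q xor not not (S xor Q)) implies S) implies (P iff Q)) = F, so the formula = T.

T, F, T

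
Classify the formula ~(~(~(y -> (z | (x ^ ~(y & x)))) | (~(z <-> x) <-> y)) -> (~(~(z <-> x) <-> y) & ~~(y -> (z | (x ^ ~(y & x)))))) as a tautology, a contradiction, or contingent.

x  y  z     (y & x)  ~(y & x)  (x ^ ~(y & x))  (z | (x ^ ~(y & x)))  (y -> (z | (x ^ ~(y & x))))  ~(y -> (z | (x ^ ~(y & x))))  (z <-> x)  ~(z <-> x)  (~(z <-> x) <-> y)  ~(~(z <-> x) <-> y)  φ
F  F  F        F        T            T                  T                         T                            F                    T          F               T                    F           F
F  F  T        F        T            T                  T                         T                            F                    F          T               F                    T           F
F  T  F        F        T            T                  T                         T                            F                    T          F               F                    T           F
F  T  T        F        T            T                  T                         T                            F                    F          T               T                    F           F
T  F  F        F        T            F                  F                         T                            F                    F          T               F                    T           F
T  F  T        F        T            F                  T                         T                            F                    T          F               T                    F           F
T  T  F        T        F            T                  T                         T                            F                    F          T               T                    F           F
T  T  T        T        F            T                  T                         T                            F                    T          F               F                    T           F
Every row is F, so the formula is a contradiction.

contradiction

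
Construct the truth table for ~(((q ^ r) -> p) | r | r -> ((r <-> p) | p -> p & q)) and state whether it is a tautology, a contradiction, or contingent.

contingent

p  q  r     (q ^ r)  ((q ^ r) -> p)  (((q ^ r) -> p) | r | r)  (r <-> p)  ((r <-> p) | p)  (p & q)  (((r <-> p) | p) -> (p & q))  φ
T  T  T        F           T                    T                  T             T            T                  T                F
T  T  F        T           T                    T                  F             T            T                  T                F
T  F  T        T           T                    T                  T             T            F                  F                T
T  F  F        F           T                    T                  F             T            F                  F                T
F  T  T        F           T                    T                  F             F            F                  T                F
F  T  F        T           F                    F                  T             T            F                  F                F
F  F  T        T           F                    T                  F             F            F                  T                F
F  F  F        F           T                    T                  T             T            F                  F                T
3 of 8 rows are T, so the formula is contingent.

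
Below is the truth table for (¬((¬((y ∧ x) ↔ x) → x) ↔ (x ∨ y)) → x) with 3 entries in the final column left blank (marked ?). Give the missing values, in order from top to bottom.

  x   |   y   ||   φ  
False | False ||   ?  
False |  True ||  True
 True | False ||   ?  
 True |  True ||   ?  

False, True, True

Row x=False, y=False: ¬((¬((y ∧ x) ↔ x) → x) ↔ (x ∨ y)) = True, so the formula = False.
Row x=True, y=False: ¬((¬((y ∧ x) ↔ x) → x) ↔ (x ∨ y)) = False, so the formula = True.
Row x=True, y=True: ¬((¬((y ∧ x) ↔ x) → x) ↔ (x ∨ y)) = False, so the formula = True.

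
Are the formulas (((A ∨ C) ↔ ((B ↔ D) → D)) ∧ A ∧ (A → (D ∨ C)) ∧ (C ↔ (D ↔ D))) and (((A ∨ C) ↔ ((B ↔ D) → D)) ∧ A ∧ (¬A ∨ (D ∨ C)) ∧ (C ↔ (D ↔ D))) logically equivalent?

A | B | C | D || φ | ψ
1 | 1 | 1 | 1 || 1 | 1
1 | 1 | 1 | 0 || 1 | 1
1 | 1 | 0 | 1 || 0 | 0
1 | 1 | 0 | 0 || 0 | 0
1 | 0 | 1 | 1 || 1 | 1
1 | 0 | 1 | 0 || 0 | 0
1 | 0 | 0 | 1 || 0 | 0
1 | 0 | 0 | 0 || 0 | 0
0 | 1 | 1 | 1 || 0 | 0
0 | 1 | 1 | 0 || 0 | 0
0 | 1 | 0 | 1 || 0 | 0
0 | 1 | 0 | 0 || 0 | 0
0 | 0 | 1 | 1 || 0 | 0
0 | 0 | 1 | 0 || 0 | 0
0 | 0 | 0 | 1 || 0 | 0
0 | 0 | 0 | 0 || 0 | 0
The columns for φ and ψ agree on every row, so they are logically equivalent.

equivalent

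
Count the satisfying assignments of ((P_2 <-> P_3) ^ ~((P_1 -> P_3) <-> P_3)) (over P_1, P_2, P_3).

P_1 | P_2 | P_3 || φ
 T  |  T  |  T  || T
 T  |  T  |  F  || F
 T  |  F  |  T  || F
 T  |  F  |  F  || T
 F  |  T  |  T  || T
 F  |  T  |  F  || T
 F  |  F  |  T  || F
 F  |  F  |  F  || F
The formula is true on 4 of the 8 rows.

4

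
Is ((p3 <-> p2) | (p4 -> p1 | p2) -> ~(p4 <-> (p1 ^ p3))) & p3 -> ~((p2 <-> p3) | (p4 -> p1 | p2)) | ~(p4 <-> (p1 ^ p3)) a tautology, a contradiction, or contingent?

p1  p2  p3  p4     (p3 <-> p2)  (p1 | p2)  (p4 -> (p1 | p2))  (p1 ^ p3)  (p4 <-> (p1 ^ p3))  ~(p4 <-> (p1 ^ p3))  (p2 <-> p3)  φ
1   1   1   1           1           1              1              0              0                    1                1       1
1   1   1   0           1           1              1              0              1                    0                1       1
1   1   0   1           0           1              1              1              1                    0                0       1
1   1   0   0           0           1              1              1              0                    1                0       1
1   0   1   1           0           1              1              0              0                    1                0       1
1   0   1   0           0           1              1              0              1                    0                0       1
1   0   0   1           1           1              1              1              1                    0                1       1
1   0   0   0           1           1              1              1              0                    1                1       1
0   1   1   1           1           1              1              1              1                    0                1       1
0   1   1   0           1           1              1              1              0                    1                1       1
0   1   0   1           0           1              1              0              0                    1                0       1
0   1   0   0           0           1              1              0              1                    0                0       1
0   0   1   1           0           0              0              1              1                    0                0       1
0   0   1   0           0           0              1              1              0                    1                0       1
0   0   0   1           1           0              0              0              0                    1                1       1
0   0   0   0           1           0              1              0              1                    0                1       1
Every row is 1, so the formula is a tautology.

tautology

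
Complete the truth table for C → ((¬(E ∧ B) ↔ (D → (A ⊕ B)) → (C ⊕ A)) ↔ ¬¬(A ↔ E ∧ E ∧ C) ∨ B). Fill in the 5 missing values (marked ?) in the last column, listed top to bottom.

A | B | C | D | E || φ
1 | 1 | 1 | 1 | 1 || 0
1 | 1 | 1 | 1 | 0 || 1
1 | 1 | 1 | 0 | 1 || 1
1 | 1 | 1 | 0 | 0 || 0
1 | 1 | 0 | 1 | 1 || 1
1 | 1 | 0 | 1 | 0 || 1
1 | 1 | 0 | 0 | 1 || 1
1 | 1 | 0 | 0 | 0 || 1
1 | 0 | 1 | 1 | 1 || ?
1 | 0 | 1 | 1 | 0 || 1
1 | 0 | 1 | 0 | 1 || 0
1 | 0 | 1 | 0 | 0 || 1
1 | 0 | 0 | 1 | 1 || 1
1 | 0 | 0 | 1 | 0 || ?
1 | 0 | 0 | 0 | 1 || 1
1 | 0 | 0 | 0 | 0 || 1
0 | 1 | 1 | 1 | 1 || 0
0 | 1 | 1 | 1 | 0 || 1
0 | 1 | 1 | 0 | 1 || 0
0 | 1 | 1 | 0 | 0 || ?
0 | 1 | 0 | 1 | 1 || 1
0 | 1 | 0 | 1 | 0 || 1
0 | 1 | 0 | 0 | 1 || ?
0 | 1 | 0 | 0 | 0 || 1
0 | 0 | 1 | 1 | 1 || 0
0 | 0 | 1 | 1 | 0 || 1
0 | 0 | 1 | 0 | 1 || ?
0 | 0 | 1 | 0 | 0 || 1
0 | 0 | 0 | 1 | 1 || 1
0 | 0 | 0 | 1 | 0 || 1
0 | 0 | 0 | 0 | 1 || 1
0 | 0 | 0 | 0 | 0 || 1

Row A=1, B=0, C=1, D=1, E=1: ((¬(E ∧ B) ↔ (D → (A ⊕ B)) → (C ⊕ A)) ↔ ¬¬(A ↔ E ∧ E ∧ C) ∨ B) = 0, so the formula = 0.
Row A=1, B=0, C=0, D=1, E=0: ((¬(E ∧ B) ↔ (D → (A ⊕ B)) → (C ⊕ A)) ↔ ¬¬(A ↔ E ∧ E ∧ C) ∨ B) = 0, so the formula = 1.
Row A=0, B=1, C=1, D=0, E=0: ((¬(E ∧ B) ↔ (D → (A ⊕ B)) → (C ⊕ A)) ↔ ¬¬(A ↔ E ∧ E ∧ C) ∨ B) = 1, so the formula = 1.
Row A=0, B=1, C=0, D=0, E=1: ((¬(E ∧ B) ↔ (D → (A ⊕ B)) → (C ⊕ A)) ↔ ¬¬(A ↔ E ∧ E ∧ C) ∨ B) = 1, so the formula = 1.
Row A=0, B=0, C=1, D=0, E=1: ((¬(E ∧ B) ↔ (D → (A ⊕ B)) → (C ⊕ A)) ↔ ¬¬(A ↔ E ∧ E ∧ C) ∨ B) = 0, so the formula = 0.

0, 1, 1, 1, 0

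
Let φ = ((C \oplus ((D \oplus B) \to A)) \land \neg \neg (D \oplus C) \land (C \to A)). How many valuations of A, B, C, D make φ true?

A  B  C  D  |  (D \oplus B)  ((D \oplus B) \to A)  (D \oplus C)  \neg (D \oplus C)  \neg \neg (D \oplus C)  (C \to A)  φ
1  1  1  1  |       0                 1                 0                1                    0                 1      0
1  1  1  0  |       1                 1                 1                0                    1                 1      0
1  1  0  1  |       0                 1                 1                0                    1                 1      1
1  1  0  0  |       1                 1                 0                1                    0                 1      0
1  0  1  1  |       1                 1                 0                1                    0                 1      0
1  0  1  0  |       0                 1                 1                0                    1                 1      0
1  0  0  1  |       1                 1                 1                0                    1                 1      1
1  0  0  0  |       0                 1                 0                1                    0                 1      0
0  1  1  1  |       0                 1                 0                1                    0                 0      0
0  1  1  0  |       1                 0                 1                0                    1                 0      0
0  1  0  1  |       0                 1                 1                0                    1                 1      1
0  1  0  0  |       1                 0                 0                1                    0                 1      0
0  0  1  1  |       1                 0                 0                1                    0                 0      0
0  0  1  0  |       0                 1                 1                0                    1                 0      0
0  0  0  1  |       1                 0                 1                0                    1                 1      0
0  0  0  0  |       0                 1                 0                1                    0                 1      0
The formula is true on 3 of the 16 rows.

3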